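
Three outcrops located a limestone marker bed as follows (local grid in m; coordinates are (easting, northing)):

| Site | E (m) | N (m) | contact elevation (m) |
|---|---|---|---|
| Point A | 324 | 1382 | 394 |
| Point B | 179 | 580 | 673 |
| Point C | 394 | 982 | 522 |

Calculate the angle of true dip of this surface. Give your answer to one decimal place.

18.9°

Two edge vectors: Point A→Point B = (-145, -802, 279), Point A→Point C = (70, -400, 128).
Normal n = (Point A→Point B) × (Point A→Point C) = (8944, 38090, 114140).
So ∂z/∂E = −n_x/n_z = −0.07836 and ∂z/∂N = −n_y/n_z = −0.33371.
Gradient magnitude |∇z| = √(a² + b²) = √(0.00614 + 0.11136) = 0.34279.
True dip = arctan(0.34279) = 18.9°, dipping toward NNE (azimuth ≈ 013°).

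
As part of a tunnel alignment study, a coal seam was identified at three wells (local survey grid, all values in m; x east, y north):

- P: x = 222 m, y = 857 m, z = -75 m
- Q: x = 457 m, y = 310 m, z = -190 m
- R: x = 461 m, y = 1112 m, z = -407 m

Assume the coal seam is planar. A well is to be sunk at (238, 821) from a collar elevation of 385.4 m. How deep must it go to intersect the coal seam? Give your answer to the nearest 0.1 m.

468.6 m

Two edge vectors: P→Q = (235, -547, -115), P→R = (239, 255, -332).
Normal n = (P→Q) × (P→R) = (210929, 50535, 190658).
So ∂z/∂x = −n_x/n_z = −1.106321 and ∂z/∂y = −n_y/n_z = −0.265056.
Intercept c from P: -75 + 245.60 + 227.15 = 397.76.
At (238, 821): z_contact = −263.30 − 217.61 + 397.76 = -83.16 m.
Depth below ground = 385.4 − (-83.16) = 468.6 m.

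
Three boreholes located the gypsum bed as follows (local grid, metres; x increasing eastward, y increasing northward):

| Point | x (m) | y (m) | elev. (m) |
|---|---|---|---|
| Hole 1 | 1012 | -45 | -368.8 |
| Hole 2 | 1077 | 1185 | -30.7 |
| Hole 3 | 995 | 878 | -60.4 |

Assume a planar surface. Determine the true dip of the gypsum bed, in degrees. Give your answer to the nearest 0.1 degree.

41.7°

Two edge vectors: Hole 1→Hole 2 = (65, 1230, 338.1), Hole 1→Hole 3 = (-17, 923, 308.4).
Normal n = (Hole 1→Hole 2) × (Hole 1→Hole 3) = (67265.7, -25793.7, 80905).
So ∂z/∂x = −n_x/n_z = −0.83142 and ∂z/∂y = −n_y/n_z = 0.31881.
Gradient magnitude |∇z| = √(a² + b²) = √(0.69125 + 0.10164) = 0.89045.
True dip = arctan(0.89045) = 41.7°, dipping toward ESE (azimuth ≈ 111°).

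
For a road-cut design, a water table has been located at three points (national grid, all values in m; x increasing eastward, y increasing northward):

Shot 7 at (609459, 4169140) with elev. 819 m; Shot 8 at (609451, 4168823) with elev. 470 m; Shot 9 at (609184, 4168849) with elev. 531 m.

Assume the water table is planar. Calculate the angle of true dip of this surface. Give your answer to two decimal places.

48.00°

Let the plane be z = a·x + b·y + c.
Shot 8−Shot 7: −8a − 317b = −349;  Shot 9−Shot 7: −275a − 291b = −288.
Solving gives a = −0.12096, b = 1.10400.
Gradient magnitude |∇z| = √(a² + b²) = √(0.01463 + 1.21881) = 1.11061.
True dip = arctan(1.11061) = 48.00°, dipping toward S (azimuth ≈ 174°).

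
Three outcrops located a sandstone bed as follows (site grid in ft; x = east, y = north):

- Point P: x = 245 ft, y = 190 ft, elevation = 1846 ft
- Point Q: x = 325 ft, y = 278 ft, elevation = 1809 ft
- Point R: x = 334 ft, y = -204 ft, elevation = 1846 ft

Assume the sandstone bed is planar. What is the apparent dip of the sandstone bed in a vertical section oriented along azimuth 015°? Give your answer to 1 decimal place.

Let the plane be z = a·x + b·y + c.
Point Q−Point P: 80a + 88b = −37;  Point R−Point P: 89a − 394b = 0.
Solving gives a = −0.37045, b = −0.08368.
Unit vector along 015° is (sin 15°, cos 15°) = (0.2588, 0.9659).
Slope in that direction = a·(0.2588) + b·(0.9659) = −0.17671.
Apparent dip = arctan|0.17671| = 10.0° (true dip is 20.8°, so apparent ≤ true as expected).

10.0°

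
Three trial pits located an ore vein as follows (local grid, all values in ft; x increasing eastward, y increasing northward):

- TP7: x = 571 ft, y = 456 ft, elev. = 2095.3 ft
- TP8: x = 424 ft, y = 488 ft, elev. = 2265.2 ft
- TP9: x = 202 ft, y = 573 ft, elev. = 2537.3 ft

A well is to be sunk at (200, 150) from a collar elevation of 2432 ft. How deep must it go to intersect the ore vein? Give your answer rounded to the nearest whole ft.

72 ft

Two edge vectors: TP7→TP8 = (-147, 32, 169.9), TP7→TP9 = (-369, 117, 442).
Normal n = (TP7→TP8) × (TP7→TP9) = (-5734.3, 2280.9, -5391).
So ∂z/∂x = −n_x/n_z = −1.06368 and ∂z/∂y = −n_y/n_z = 0.42309.
Intercept c from TP7: 2095.3 + 607.36 − 192.93 = 2509.73.
At (200, 150): z_contact = −212.7 + 63.5 + 2509.73 = 2360.5 ft.
Depth below ground = 2432 − 2360.5 = 72 ft.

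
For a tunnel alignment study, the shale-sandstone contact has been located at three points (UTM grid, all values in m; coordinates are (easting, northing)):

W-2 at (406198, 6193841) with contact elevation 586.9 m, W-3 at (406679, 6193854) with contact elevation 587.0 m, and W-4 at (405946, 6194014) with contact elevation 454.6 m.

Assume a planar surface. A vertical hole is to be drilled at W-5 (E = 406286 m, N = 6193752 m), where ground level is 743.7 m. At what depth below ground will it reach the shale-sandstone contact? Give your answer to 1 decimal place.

Two edge vectors: W-2→W-3 = (481, 13, 0.1), W-2→W-4 = (-252, 173, -132.3).
Normal n = (W-2→W-3) × (W-2→W-4) = (-1737.2, 63611.1, 86489).
So ∂z/∂E = −n_x/n_z = 0.020085791 and ∂z/∂N = −n_y/n_z = −0.735481969.
Intercept c from W-2: 586.9 − 8158.81 + 4555458.37 = 4547886.46.
At (406286, 6193752): z_contact = 8160.58 − 4555392.92 + 4547886.46 = 654.13 m.
Depth below ground = 743.7 − 654.13 = 89.6 m.

89.6 m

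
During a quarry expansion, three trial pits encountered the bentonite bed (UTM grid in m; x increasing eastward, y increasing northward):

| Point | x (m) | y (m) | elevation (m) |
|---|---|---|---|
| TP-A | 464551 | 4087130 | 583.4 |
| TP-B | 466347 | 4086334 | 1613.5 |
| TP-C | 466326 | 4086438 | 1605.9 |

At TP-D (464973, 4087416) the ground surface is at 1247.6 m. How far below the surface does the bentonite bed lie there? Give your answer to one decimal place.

400.0 m

Two edge vectors: TP-A→TP-B = (1796, -796, 1030.1), TP-A→TP-C = (1775, -692, 1022.5).
Normal n = (TP-A→TP-B) × (TP-A→TP-C) = (-101080.8, -7982.5, 170068).
So ∂z/∂x = −n_x/n_z = 0.594355199 and ∂z/∂y = −n_y/n_z = 0.046937108.
Intercept c from TP-A: 583.4 − 276108.30 − 191838.06 = −467362.96.
At (464973, 4087416): z_contact = 276359.12 + 191851.48 − 467362.96 = 847.64 m.
Depth below ground = 1247.6 − 847.64 = 400.0 m.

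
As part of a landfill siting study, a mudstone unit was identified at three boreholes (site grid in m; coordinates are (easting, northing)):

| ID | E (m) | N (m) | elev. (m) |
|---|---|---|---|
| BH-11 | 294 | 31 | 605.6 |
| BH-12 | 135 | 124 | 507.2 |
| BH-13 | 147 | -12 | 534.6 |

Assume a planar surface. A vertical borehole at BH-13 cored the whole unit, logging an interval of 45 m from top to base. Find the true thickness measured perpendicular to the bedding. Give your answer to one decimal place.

Let the plane be z = a·E + b·N + c.
BH-12−BH-11: −159a + 93b = −98.4;  BH-13−BH-11: −147a − 43b = −71.
Solving gives a = 0.52829, b = −0.15486.
|∇z| = √(a²+b²) = 0.55052, so dip δ = arctan(0.55052) = 28.83°.
True thickness = vertical thickness × cos δ = 45 × cos 28.83° = 39.4 m.

39.4 m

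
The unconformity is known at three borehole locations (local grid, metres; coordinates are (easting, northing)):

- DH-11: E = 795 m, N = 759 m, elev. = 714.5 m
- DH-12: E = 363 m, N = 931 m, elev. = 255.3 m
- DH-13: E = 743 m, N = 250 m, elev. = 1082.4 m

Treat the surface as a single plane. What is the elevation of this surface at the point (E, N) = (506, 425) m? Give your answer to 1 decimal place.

766.1 m

Let the plane be z = a·E + b·N + c.
DH-12−DH-11: −432a + 172b = −459.2;  DH-13−DH-11: −52a − 509b = 367.9.
Solving gives a = 0.74489, b = −0.79889.
Then c = 714.5 − a·795 − b·759 = 728.67.
At (506, 425): z = 376.9 − 339.5 + 728.67 = 766.1 m.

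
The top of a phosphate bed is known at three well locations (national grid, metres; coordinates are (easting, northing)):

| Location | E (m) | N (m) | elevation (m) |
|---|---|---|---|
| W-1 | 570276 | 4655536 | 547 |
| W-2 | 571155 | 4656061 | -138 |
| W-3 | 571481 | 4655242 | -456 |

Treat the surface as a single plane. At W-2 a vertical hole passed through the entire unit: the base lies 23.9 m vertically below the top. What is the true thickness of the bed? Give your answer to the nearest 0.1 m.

Let the plane be z = a·E + b·N + c.
W-2−W-1: 879a + 525b = −685;  W-3−W-1: 1205a − 294b = −1003.
Solving gives a = −0.81697, b = 0.06309.
|∇z| = √(a²+b²) = 0.81941, so dip δ = arctan(0.81941) = 39.33°.
True thickness = vertical thickness × cos δ = 23.9 × cos 39.33° = 18.5 m.

18.5 m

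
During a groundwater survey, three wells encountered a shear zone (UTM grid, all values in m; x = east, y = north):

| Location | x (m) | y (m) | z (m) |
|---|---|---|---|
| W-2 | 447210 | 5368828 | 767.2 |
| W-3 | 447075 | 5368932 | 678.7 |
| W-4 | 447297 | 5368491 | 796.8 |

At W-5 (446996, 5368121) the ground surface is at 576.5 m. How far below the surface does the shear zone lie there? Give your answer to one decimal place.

Let the plane be z = a·x + b·y + c.
W-3−W-2: −135a + 104b = −88.5;  W-4−W-2: 87a − 337b = 29.6.
Solving gives a = 0.733835432, b = 0.101613302.
Then c = 767.2 − a·447210 − b·5368828 = −872955.68.
At (446996, 5368121): z_contact = 328021.50 + 545472.50 − 872955.68 = 538.32 m.
Depth below ground = 576.5 − 538.32 = 38.2 m.

38.2 m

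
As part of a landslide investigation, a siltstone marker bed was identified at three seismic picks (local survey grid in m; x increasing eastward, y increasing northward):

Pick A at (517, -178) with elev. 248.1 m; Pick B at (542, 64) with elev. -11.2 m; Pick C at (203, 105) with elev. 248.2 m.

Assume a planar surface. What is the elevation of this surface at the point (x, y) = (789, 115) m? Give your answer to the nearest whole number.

Let the plane be z = a·x + b·y + c.
Pick B−Pick A: 25a + 242b = −259.3;  Pick C−Pick A: −314a + 283b = 0.1.
Solving gives a = −0.88374, b = −0.98019.
Then c = 248.1 − a·517 − b·-178 = 530.52.
At (789, 115): z = −697.3 − 112.7 + 530.52 = -279.5 m.

-279 m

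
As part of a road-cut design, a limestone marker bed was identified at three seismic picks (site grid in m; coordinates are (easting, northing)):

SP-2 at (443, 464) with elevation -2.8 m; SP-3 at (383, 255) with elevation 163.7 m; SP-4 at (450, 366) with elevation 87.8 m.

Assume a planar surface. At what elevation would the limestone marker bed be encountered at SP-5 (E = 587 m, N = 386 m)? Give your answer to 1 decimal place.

Let the plane be z = a·E + b·N + c.
SP-3−SP-2: −60a − 209b = 166.5;  SP-4−SP-2: 7a − 98b = 90.6.
Solving gives a = 0.35658, b = −0.89902.
Then c = -2.8 − a·443 − b·464 = 256.38.
At (587, 386): z = 209.3 − 347.0 + 256.38 = 118.7 m.

118.7 m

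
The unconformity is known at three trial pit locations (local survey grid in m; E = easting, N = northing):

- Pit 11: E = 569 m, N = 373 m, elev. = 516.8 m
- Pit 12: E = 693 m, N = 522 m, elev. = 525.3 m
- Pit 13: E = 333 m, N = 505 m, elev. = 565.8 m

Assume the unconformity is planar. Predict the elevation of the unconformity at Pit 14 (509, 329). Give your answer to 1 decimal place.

517.1 m

Two edge vectors: Pit 11→Pit 12 = (124, 149, 8.5), Pit 11→Pit 13 = (-236, 132, 49).
Normal n = (Pit 11→Pit 12) × (Pit 11→Pit 13) = (6179, -8082, 51532).
So ∂z/∂E = −n_x/n_z = −0.11991 and ∂z/∂N = −n_y/n_z = 0.15683.
Intercept c from Pit 11: 516.8 + 68.23 − 58.50 = 526.53.
At (509, 329): z = −61.0 + 51.6 + 526.53 = 517.1 m.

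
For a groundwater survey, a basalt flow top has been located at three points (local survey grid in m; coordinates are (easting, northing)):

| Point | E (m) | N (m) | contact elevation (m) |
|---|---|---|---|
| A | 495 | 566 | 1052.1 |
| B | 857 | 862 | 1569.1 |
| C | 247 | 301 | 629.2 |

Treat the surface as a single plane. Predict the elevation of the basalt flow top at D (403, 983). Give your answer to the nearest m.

1464 m

Two edge vectors: A→B = (362, 296, 517), A→C = (-248, -265, -422.9).
Normal n = (A→B) × (A→C) = (11826.6, 24873.8, -22522).
So ∂z/∂E = −n_x/n_z = 0.52511 and ∂z/∂N = −n_y/n_z = 1.10442.
Intercept c from A: 1052.1 − 259.93 − 625.10 = 167.07.
At (403, 983): z = 211.6 + 1085.6 + 167.07 = 1464.3 m.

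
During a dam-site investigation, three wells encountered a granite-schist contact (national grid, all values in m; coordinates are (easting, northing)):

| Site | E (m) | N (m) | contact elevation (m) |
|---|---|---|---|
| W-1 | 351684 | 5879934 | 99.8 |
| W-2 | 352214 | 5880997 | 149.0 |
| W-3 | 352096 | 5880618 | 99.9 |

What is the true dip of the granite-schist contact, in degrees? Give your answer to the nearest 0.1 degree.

27.4°

Two edge vectors: W-1→W-2 = (530, 1063, 49.2), W-1→W-3 = (412, 684, 0.1).
Normal n = (W-1→W-2) × (W-1→W-3) = (-33546.5, 20217.4, -75436).
So ∂z/∂E = −n_x/n_z = −0.44470 and ∂z/∂N = −n_y/n_z = 0.26801.
Gradient magnitude |∇z| = √(a² + b²) = √(0.19776 + 0.07183) = 0.51922.
True dip = arctan(0.51922) = 27.4°, dipping toward ESE (azimuth ≈ 121°).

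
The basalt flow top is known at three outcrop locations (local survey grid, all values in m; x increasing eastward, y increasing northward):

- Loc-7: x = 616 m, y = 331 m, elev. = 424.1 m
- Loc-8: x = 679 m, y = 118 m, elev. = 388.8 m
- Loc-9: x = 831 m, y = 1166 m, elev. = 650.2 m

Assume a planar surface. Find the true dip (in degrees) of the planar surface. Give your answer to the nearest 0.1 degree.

Two edge vectors: Loc-7→Loc-8 = (63, -213, -35.3), Loc-7→Loc-9 = (215, 835, 226.1).
Normal n = (Loc-7→Loc-8) × (Loc-7→Loc-9) = (-18683.8, -21833.8, 98400).
So ∂z/∂x = −n_x/n_z = 0.18988 and ∂z/∂y = −n_y/n_z = 0.22189.
Gradient magnitude |∇z| = √(a² + b²) = √(0.03605 + 0.04923) = 0.29204.
True dip = arctan(0.29204) = 16.3°, dipping toward SW (azimuth ≈ 221°).

16.3°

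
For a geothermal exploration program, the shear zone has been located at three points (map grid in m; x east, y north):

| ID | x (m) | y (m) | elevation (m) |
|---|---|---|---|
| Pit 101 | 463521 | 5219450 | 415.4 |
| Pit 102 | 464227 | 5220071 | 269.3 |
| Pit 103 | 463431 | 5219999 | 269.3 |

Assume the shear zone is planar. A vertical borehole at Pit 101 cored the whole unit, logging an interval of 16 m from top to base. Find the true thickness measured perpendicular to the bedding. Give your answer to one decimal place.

Two edge vectors: Pit 101→Pit 102 = (706, 621, -146.1), Pit 101→Pit 103 = (-90, 549, -146.1).
Normal n = (Pit 101→Pit 102) × (Pit 101→Pit 103) = (-10519.2, 116295.6, 443484).
So ∂z/∂x = −n_x/n_z = 0.02372 and ∂z/∂y = −n_y/n_z = −0.26223.
|∇z| = √(a²+b²) = 0.26330, so dip δ = arctan(0.26330) = 14.75°.
True thickness = vertical thickness × cos δ = 16 × cos 14.75° = 15.5 m.

15.5 m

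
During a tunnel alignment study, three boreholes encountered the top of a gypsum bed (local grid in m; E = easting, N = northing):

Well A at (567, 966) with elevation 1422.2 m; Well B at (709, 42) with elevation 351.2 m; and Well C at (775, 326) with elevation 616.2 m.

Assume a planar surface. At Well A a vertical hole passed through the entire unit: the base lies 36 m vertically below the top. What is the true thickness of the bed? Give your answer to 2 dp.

Two edge vectors: Well A→Well B = (142, -924, -1071), Well A→Well C = (208, -640, -806).
Normal n = (Well A→Well B) × (Well A→Well C) = (59304, -108316, 101312).
So ∂z/∂E = −n_x/n_z = −0.58536 and ∂z/∂N = −n_y/n_z = 1.06913.
|∇z| = √(a²+b²) = 1.21889, so dip δ = arctan(1.21889) = 50.63°.
True thickness = vertical thickness × cos δ = 36 × cos 50.63° = 22.83 m.

22.83 m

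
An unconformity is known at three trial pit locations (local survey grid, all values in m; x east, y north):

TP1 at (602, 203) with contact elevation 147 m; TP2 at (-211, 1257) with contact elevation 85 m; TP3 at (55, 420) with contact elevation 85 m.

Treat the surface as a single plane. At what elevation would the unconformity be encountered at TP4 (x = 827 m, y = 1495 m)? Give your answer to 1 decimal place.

229.4 m

Two edge vectors: TP1→TP2 = (-813, 1054, -62), TP1→TP3 = (-547, 217, -62).
Normal n = (TP1→TP2) × (TP1→TP3) = (-51894, -16492, 400117).
So ∂z/∂x = −n_x/n_z = 0.129697 and ∂z/∂y = −n_y/n_z = 0.041218.
Intercept c from TP1: 147 − 78.08 − 8.37 = 60.56.
At (827, 1495): z = 107.3 + 61.6 + 60.56 = 229.4 m.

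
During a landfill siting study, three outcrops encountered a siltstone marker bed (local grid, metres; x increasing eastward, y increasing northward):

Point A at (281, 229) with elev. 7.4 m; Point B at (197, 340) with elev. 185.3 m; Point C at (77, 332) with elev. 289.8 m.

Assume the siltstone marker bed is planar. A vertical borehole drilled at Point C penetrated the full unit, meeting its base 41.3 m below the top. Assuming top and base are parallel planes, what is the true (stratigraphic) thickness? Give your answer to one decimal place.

Let the plane be z = a·x + b·y + c.
Point B−Point A: −84a + 111b = 177.9;  Point C−Point A: −204a + 103b = 282.4.
Solving gives a = −0.93072, b = 0.89837.
|∇z| = √(a²+b²) = 1.29357, so dip δ = arctan(1.29357) = 52.29°.
True thickness = vertical thickness × cos δ = 41.3 × cos 52.29° = 25.3 m.

25.3 m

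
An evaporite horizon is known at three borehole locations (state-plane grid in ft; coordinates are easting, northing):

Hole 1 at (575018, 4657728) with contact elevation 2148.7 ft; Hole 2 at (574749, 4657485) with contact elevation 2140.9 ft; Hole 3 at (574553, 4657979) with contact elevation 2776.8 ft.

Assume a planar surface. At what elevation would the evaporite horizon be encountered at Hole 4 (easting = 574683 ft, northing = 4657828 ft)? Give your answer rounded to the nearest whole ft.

2524 ft

Let the plane be z = a·easting + b·northing + c.
Hole 2−Hole 1: −269a − 243b = −7.8;  Hole 3−Hole 1: −465a + 251b = 628.1.
Solving gives a = −0.83467487, b = 0.95608041.
Then c = 2148.7 − a·575018 − b·4657728 = −3971060.74.
At (574683, 4657828): z = −479673.5 + 4453258.1 − 3971060.74 = 2523.9 ft.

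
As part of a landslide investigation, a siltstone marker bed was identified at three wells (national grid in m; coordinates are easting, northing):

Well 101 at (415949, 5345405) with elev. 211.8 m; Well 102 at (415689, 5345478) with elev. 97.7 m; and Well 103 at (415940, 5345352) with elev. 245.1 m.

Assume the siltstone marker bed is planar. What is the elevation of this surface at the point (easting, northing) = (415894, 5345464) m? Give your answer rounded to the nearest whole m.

Two edge vectors: Well 101→Well 102 = (-260, 73, -114.1), Well 101→Well 103 = (-9, -53, 33.3).
Normal n = (Well 101→Well 102) × (Well 101→Well 103) = (-3616.4, 9684.9, 14437).
So ∂z/∂easting = −n_x/n_z = 0.25049526 and ∂z/∂northing = −n_y/n_z = −0.67083882.
Intercept c from Well 101: 211.8 − 104193.25 + 3585905.17 = 3481923.72.
At (415894, 5345464): z = 104179.5 − 3585944.7 + 3481923.72 = 158.4 m.

158 m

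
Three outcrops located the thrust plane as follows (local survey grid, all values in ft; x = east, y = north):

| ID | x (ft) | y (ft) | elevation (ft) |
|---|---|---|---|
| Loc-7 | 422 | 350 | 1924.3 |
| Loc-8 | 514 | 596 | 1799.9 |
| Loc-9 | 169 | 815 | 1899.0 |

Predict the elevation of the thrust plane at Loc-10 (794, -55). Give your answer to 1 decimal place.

1871.8 ft

Let the plane be z = a·x + b·y + c.
Loc-8−Loc-7: 92a + 246b = −124.4;  Loc-9−Loc-7: −253a + 465b = −25.3.
Solving gives a = −0.49156, b = −0.32186.
Then c = 1924.3 − a·422 − b·350 = 2244.39.
At (794, -55): z = −390.3 + 17.7 + 2244.39 = 1871.8 ft.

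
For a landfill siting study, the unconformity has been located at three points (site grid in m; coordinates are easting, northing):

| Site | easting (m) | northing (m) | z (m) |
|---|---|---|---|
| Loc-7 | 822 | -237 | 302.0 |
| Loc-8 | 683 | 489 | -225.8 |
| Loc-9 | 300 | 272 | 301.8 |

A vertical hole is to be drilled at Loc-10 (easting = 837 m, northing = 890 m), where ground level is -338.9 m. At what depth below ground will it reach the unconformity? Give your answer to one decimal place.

Two edge vectors: Loc-7→Loc-8 = (-139, 726, -527.8), Loc-7→Loc-9 = (-522, 509, -0.2).
Normal n = (Loc-7→Loc-8) × (Loc-7→Loc-9) = (268505, 275483.8, 308221).
So ∂z/∂easting = −n_x/n_z = −0.87114 and ∂z/∂northing = −n_y/n_z = −0.89379.
Intercept c from Loc-7: 302 + 716.08 − 211.83 = 806.25.
At (837, 890): z_contact = −729.15 − 795.47 + 806.25 = -718.36 m.
Depth below ground = -338.9 − (-718.36) = 379.5 m.

379.5 m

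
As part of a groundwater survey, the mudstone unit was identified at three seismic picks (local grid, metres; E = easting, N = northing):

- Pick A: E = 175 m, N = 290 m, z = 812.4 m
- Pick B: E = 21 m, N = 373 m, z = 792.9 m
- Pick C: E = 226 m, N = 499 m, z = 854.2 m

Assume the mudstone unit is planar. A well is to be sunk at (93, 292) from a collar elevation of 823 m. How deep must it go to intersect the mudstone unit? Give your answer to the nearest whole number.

27 m

Let the plane be z = a·E + b·N + c.
Pick B−Pick A: −154a + 83b = −19.5;  Pick C−Pick A: 51a + 209b = 41.8.
Solving gives a = 0.20717, b = 0.14945.
Then c = 812.4 − a·175 − b·290 = 732.81.
At (93, 292): z_contact = 19.3 + 43.6 + 732.81 = 795.7 m.
Depth below ground = 823 − 795.7 = 27 m.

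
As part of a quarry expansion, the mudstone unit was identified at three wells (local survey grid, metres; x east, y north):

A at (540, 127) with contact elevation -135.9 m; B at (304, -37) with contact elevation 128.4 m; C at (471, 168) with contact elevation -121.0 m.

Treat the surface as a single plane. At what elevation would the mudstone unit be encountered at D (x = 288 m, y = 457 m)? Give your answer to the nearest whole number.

-208 m

Two edge vectors: A→B = (-236, -164, 264.3), A→C = (-69, 41, 14.9).
Normal n = (A→B) × (A→C) = (-13279.9, -14720.3, -20992).
So ∂z/∂x = −n_x/n_z = −0.63262 and ∂z/∂y = −n_y/n_z = −0.70123.
Intercept c from A: -135.9 + 341.61 + 89.06 = 294.77.
At (288, 457): z = −182.2 − 320.5 + 294.77 = -207.9 m.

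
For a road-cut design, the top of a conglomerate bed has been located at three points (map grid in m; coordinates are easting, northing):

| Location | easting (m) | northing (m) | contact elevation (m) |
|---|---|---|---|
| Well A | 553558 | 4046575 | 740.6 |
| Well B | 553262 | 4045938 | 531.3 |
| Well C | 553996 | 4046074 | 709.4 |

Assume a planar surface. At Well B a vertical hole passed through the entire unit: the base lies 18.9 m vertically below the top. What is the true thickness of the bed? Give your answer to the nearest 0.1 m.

Two edge vectors: Well A→Well B = (-296, -637, -209.3), Well A→Well C = (438, -501, -31.2).
Normal n = (Well A→Well B) × (Well A→Well C) = (-84984.9, -100908.6, 427302).
So ∂z/∂easting = −n_x/n_z = 0.19889 and ∂z/∂northing = −n_y/n_z = 0.23615.
|∇z| = √(a²+b²) = 0.30875, so dip δ = arctan(0.30875) = 17.16°.
True thickness = vertical thickness × cos δ = 18.9 × cos 17.16° = 18.1 m.

18.1 m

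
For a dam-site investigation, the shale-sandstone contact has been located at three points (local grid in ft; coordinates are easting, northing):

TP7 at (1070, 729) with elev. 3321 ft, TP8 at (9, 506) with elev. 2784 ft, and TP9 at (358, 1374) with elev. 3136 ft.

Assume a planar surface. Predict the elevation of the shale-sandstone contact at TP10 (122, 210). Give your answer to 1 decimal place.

2770.6 ft

Two edge vectors: TP7→TP8 = (-1061, -223, -537), TP7→TP9 = (-712, 645, -185).
Normal n = (TP7→TP8) × (TP7→TP9) = (387620, 186059, -843121).
So ∂z/∂easting = −n_x/n_z = 0.459744 and ∂z/∂northing = −n_y/n_z = 0.220679.
Intercept c from TP7: 3321 − 491.93 − 160.87 = 2668.20.
At (122, 210): z = 56.1 + 46.3 + 2668.20 = 2770.6 ft.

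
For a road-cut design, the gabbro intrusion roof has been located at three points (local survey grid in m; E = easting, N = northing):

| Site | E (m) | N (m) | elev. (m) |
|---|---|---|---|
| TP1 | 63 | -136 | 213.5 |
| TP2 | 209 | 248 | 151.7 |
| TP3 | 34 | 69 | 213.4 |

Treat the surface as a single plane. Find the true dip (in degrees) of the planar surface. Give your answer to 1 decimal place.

17.3°

Let the plane be z = a·E + b·N + c.
TP2−TP1: 146a + 384b = −61.8;  TP3−TP1: −29a + 205b = −0.1.
Solving gives a = −0.30757, b = −0.04400.
Gradient magnitude |∇z| = √(a² + b²) = √(0.09460 + 0.00194) = 0.31070.
True dip = arctan(0.31070) = 17.3°, dipping toward E (azimuth ≈ 082°).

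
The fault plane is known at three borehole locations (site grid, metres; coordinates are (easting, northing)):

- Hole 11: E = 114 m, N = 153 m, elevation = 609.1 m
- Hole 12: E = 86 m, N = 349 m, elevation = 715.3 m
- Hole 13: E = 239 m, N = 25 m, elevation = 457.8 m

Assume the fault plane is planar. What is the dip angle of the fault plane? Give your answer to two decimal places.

Let the plane be z = a·E + b·N + c.
Hole 12−Hole 11: −28a + 196b = 106.2;  Hole 13−Hole 11: 125a − 128b = −151.3.
Solving gives a = −0.76789, b = 0.43214.
Gradient magnitude |∇z| = √(a² + b²) = √(0.58966 + 0.18674) = 0.88114.
True dip = arctan(0.88114) = 41.38°, dipping toward ESE (azimuth ≈ 119°).

41.38°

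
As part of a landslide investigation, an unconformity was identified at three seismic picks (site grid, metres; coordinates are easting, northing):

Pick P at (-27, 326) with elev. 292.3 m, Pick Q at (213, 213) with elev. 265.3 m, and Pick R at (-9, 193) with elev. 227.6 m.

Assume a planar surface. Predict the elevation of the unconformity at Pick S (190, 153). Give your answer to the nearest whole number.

232 m

Two edge vectors: Pick P→Pick Q = (240, -113, -27), Pick P→Pick R = (18, -133, -64.7).
Normal n = (Pick P→Pick Q) × (Pick P→Pick R) = (3720.1, 15042, -29886).
So ∂z/∂easting = −n_x/n_z = 0.12448 and ∂z/∂northing = −n_y/n_z = 0.50331.
Intercept c from Pick P: 292.3 + 3.36 − 164.08 = 131.58.
At (190, 153): z = 23.7 + 77.0 + 131.58 = 232.2 m.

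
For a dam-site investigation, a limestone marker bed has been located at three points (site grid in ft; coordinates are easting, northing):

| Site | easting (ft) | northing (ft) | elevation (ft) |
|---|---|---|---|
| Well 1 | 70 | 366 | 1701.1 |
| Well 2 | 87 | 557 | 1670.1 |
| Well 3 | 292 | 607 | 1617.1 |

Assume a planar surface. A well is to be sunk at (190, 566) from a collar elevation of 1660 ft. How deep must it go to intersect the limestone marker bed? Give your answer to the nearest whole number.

Let the plane be z = a·easting + b·northing + c.
Well 2−Well 1: 17a + 191b = −31;  Well 3−Well 1: 222a + 241b = −84.
Solving gives a = −0.22381, b = −0.14238.
Then c = 1701.1 − a·70 − b·366 = 1768.88.
At (190, 566): z_contact = −42.5 − 80.6 + 1768.88 = 1645.8 ft.
Depth below ground = 1660 − 1645.8 = 14 ft.

14 ft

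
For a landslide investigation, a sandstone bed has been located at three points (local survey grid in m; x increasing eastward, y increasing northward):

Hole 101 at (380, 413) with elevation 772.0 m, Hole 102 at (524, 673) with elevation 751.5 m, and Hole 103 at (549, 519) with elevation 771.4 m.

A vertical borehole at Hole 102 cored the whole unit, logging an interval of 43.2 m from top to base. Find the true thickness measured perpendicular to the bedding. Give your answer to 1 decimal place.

42.8 m

Two edge vectors: Hole 101→Hole 102 = (144, 260, -20.5), Hole 101→Hole 103 = (169, 106, -0.6).
Normal n = (Hole 101→Hole 102) × (Hole 101→Hole 103) = (2017, -3378.1, -28676).
So ∂z/∂x = −n_x/n_z = 0.07034 and ∂z/∂y = −n_y/n_z = −0.11780.
|∇z| = √(a²+b²) = 0.13720, so dip δ = arctan(0.13720) = 7.81°.
True thickness = vertical thickness × cos δ = 43.2 × cos 7.81° = 42.8 m.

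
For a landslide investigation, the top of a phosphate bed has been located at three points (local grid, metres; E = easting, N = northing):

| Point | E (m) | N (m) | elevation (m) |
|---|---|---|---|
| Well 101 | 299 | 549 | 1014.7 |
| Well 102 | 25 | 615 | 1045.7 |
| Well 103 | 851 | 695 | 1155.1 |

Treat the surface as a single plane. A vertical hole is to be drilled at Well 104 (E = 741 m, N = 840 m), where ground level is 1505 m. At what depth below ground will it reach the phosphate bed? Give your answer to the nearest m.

Let the plane be z = a·E + b·N + c.
Well 102−Well 101: −274a + 66b = 31;  Well 103−Well 101: 552a + 146b = 140.4.
Solving gives a = 0.06202, b = 0.72717.
Then c = 1014.7 − a·299 − b·549 = 596.94.
At (741, 840): z_contact = 46.0 + 610.8 + 596.94 = 1253.7 m.
Depth below ground = 1505 − 1253.7 = 251 m.

251 m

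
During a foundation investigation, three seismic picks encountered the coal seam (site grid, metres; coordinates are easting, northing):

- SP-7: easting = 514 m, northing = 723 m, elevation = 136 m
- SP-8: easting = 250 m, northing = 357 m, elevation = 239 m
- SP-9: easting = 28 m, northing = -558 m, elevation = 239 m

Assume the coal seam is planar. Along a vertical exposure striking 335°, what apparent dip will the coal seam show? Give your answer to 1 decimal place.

Two edge vectors: SP-7→SP-8 = (-264, -366, 103), SP-7→SP-9 = (-486, -1281, 103).
Normal n = (SP-7→SP-8) × (SP-7→SP-9) = (94245, -22866, 160308).
So ∂z/∂easting = −n_x/n_z = −0.58790 and ∂z/∂northing = −n_y/n_z = 0.14264.
Unit vector along 335° is (sin 335°, cos 335°) = (-0.4226, 0.9063).
Slope in that direction = a·(-0.4226) + b·(0.9063) = 0.37773.
Apparent dip = arctan|0.37773| = 20.7° (true dip is 31.2°, so apparent ≤ true as expected).

20.7°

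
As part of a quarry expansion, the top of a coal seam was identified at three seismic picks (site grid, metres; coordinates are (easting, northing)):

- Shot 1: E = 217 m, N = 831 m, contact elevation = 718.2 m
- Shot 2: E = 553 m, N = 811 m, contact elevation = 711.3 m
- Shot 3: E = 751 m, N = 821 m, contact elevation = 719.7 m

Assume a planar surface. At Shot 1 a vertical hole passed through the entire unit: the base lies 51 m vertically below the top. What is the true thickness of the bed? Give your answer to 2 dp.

Two edge vectors: Shot 1→Shot 2 = (336, -20, -6.9), Shot 1→Shot 3 = (534, -10, 1.5).
Normal n = (Shot 1→Shot 2) × (Shot 1→Shot 3) = (-99, -4188.6, 7320).
So ∂z/∂E = −n_x/n_z = 0.01352 and ∂z/∂N = −n_y/n_z = 0.57221.
|∇z| = √(a²+b²) = 0.57237, so dip δ = arctan(0.57237) = 29.79°.
True thickness = vertical thickness × cos δ = 51 × cos 29.79° = 44.26 m.

44.26 m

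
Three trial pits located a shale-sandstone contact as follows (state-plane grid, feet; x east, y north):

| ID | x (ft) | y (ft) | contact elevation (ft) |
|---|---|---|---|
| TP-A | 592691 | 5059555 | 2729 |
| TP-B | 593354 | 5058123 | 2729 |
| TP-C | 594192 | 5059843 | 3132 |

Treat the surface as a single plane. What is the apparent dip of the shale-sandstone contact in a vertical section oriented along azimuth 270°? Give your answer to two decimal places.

13.85°

Two edge vectors: TP-A→TP-B = (663, -1432, 0), TP-A→TP-C = (1501, 288, 403).
Normal n = (TP-A→TP-B) × (TP-A→TP-C) = (-577096, -267189, 2340376).
So ∂z/∂x = −n_x/n_z = 0.24658 and ∂z/∂y = −n_y/n_z = 0.11416.
Unit vector along 270° is (sin 270°, cos 270°) = (-1.0000, -0.0000).
Slope in that direction = a·(-1.0000) + b·(-0.0000) = −0.24658.
Apparent dip = arctan|0.24658| = 13.85° (true dip is 15.2°, so apparent ≤ true as expected).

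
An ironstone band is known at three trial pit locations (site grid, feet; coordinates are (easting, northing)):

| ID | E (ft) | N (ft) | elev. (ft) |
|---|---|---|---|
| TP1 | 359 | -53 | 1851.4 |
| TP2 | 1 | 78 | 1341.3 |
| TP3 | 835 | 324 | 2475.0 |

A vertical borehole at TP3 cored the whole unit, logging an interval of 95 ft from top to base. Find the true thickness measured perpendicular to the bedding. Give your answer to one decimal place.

55.4 ft

Let the plane be z = a·E + b·N + c.
TP2−TP1: −358a + 131b = −510.1;  TP3−TP1: 476a + 377b = 623.6.
Solving gives a = 1.38859, b = −0.09912.
|∇z| = √(a²+b²) = 1.39212, so dip δ = arctan(1.39212) = 54.31°.
True thickness = vertical thickness × cos δ = 95 × cos 54.31° = 55.4 ft.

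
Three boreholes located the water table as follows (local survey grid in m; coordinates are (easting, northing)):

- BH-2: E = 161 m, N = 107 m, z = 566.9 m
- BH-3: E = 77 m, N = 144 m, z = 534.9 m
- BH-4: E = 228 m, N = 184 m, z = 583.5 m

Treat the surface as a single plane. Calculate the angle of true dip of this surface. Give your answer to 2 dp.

19.50°

Let the plane be z = a·E + b·N + c.
BH-3−BH-2: −84a + 37b = −32;  BH-4−BH-2: 67a + 77b = 16.6.
Solving gives a = 0.34405, b = −0.08378.
Gradient magnitude |∇z| = √(a² + b²) = √(0.11837 + 0.00702) = 0.35410.
True dip = arctan(0.35410) = 19.50°, dipping toward WNW (azimuth ≈ 284°).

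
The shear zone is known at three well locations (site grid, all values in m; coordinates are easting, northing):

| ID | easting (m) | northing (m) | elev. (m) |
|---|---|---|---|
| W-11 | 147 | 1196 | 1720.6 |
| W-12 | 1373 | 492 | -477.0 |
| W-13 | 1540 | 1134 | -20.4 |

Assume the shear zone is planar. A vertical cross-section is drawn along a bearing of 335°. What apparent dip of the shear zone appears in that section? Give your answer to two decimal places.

55.17°

Two edge vectors: W-11→W-12 = (1226, -704, -2197.6), W-11→W-13 = (1393, -62, -1741).
Normal n = (W-11→W-12) × (W-11→W-13) = (1089412.8, -926790.8, 904660).
So ∂z/∂easting = −n_x/n_z = −1.20422 and ∂z/∂northing = −n_y/n_z = 1.02446.
Unit vector along 335° is (sin 335°, cos 335°) = (-0.4226, 0.9063).
Slope in that direction = a·(-0.4226) + b·(0.9063) = 1.43741.
Apparent dip = arctan|1.43741| = 55.17° (true dip is 57.7°, so apparent ≤ true as expected).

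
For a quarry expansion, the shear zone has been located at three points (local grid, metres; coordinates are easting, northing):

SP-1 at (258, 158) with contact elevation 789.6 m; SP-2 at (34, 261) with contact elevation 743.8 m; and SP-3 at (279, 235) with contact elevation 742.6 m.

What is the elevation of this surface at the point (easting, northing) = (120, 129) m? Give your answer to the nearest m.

Two edge vectors: SP-1→SP-2 = (-224, 103, -45.8), SP-1→SP-3 = (21, 77, -47).
Normal n = (SP-1→SP-2) × (SP-1→SP-3) = (-1314.4, -11489.8, -19411).
So ∂z/∂easting = −n_x/n_z = −0.06771 and ∂z/∂northing = −n_y/n_z = −0.59192.
Intercept c from SP-1: 789.6 + 17.47 + 93.52 = 900.59.
At (120, 129): z = −8.1 − 76.4 + 900.59 = 816.1 m.

816 m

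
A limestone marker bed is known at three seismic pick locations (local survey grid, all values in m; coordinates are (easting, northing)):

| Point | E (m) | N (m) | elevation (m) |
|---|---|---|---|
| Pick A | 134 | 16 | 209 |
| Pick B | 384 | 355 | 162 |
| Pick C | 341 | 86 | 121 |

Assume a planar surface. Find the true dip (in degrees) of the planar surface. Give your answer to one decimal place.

Let the plane be z = a·E + b·N + c.
Pick B−Pick A: 250a + 339b = −47;  Pick C−Pick A: 207a + 70b = −88.
Solving gives a = −0.50390, b = 0.23297.
Gradient magnitude |∇z| = √(a² + b²) = √(0.25392 + 0.05427) = 0.55515.
True dip = arctan(0.55515) = 29.0°, dipping toward ESE (azimuth ≈ 115°).

29.0°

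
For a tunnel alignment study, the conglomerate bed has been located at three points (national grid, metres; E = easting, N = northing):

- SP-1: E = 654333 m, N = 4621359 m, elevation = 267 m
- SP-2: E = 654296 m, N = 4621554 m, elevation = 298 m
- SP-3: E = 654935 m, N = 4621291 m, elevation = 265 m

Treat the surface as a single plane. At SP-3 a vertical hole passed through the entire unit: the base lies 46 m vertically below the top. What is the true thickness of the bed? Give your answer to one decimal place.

Let the plane be z = a·E + b·N + c.
SP-2−SP-1: −37a + 195b = 31;  SP-3−SP-1: 602a − 68b = −2.
Solving gives a = 0.01496, b = 0.16181.
|∇z| = √(a²+b²) = 0.16250, so dip δ = arctan(0.16250) = 9.23°.
True thickness = vertical thickness × cos δ = 46 × cos 9.23° = 45.4 m.

45.4 m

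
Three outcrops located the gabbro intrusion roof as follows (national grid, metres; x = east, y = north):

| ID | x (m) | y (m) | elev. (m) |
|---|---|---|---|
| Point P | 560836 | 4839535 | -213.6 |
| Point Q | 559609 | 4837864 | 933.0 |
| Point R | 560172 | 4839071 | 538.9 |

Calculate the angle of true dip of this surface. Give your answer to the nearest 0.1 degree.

54.0°

Let the plane be z = a·x + b·y + c.
Point Q−Point P: −1227a − 1671b = 1146.6;  Point R−Point P: −664a − 464b = 752.5.
Solving gives a = −1.34281, b = 0.29983.
Gradient magnitude |∇z| = √(a² + b²) = √(1.80313 + 0.08990) = 1.37587.
True dip = arctan(1.37587) = 54.0°, dipping toward ESE (azimuth ≈ 103°).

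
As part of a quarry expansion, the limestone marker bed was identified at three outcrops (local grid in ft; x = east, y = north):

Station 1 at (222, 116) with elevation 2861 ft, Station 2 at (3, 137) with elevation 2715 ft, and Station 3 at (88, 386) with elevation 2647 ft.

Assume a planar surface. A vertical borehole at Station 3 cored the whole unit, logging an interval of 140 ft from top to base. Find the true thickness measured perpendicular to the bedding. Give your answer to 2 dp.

Two edge vectors: Station 1→Station 2 = (-219, 21, -146), Station 1→Station 3 = (-134, 270, -214).
Normal n = (Station 1→Station 2) × (Station 1→Station 3) = (34926, -27302, -56316).
So ∂z/∂x = −n_x/n_z = 0.62018 and ∂z/∂y = −n_y/n_z = −0.48480.
|∇z| = √(a²+b²) = 0.78718, so dip δ = arctan(0.78718) = 38.21°.
True thickness = vertical thickness × cos δ = 140 × cos 38.21° = 110.01 ft.

110.01 ft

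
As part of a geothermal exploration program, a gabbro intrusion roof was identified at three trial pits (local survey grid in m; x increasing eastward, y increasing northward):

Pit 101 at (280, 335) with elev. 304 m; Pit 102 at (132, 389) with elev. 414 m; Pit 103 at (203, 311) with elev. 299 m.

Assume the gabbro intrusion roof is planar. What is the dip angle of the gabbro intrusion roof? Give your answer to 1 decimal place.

Two edge vectors: Pit 101→Pit 102 = (-148, 54, 110), Pit 101→Pit 103 = (-77, -24, -5).
Normal n = (Pit 101→Pit 102) × (Pit 101→Pit 103) = (2370, -9210, 7710).
So ∂z/∂x = −n_x/n_z = −0.30739 and ∂z/∂y = −n_y/n_z = 1.19455.
Gradient magnitude |∇z| = √(a² + b²) = √(0.09449 + 1.42696) = 1.23347.
True dip = arctan(1.23347) = 51.0°, dipping toward SSE (azimuth ≈ 166°).

51.0°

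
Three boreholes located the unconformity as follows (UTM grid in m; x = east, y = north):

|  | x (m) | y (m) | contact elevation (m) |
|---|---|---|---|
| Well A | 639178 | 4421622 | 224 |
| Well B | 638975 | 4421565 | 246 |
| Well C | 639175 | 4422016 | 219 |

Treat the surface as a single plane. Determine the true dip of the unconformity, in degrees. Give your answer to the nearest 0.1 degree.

Let the plane be z = a·x + b·y + c.
Well B−Well A: −203a − 57b = 22;  Well C−Well A: −3a + 394b = −5.
Solving gives a = −0.10459, b = −0.01349.
Gradient magnitude |∇z| = √(a² + b²) = √(0.01094 + 0.00018) = 0.10545.
True dip = arctan(0.10545) = 6.0°, dipping toward E (azimuth ≈ 083°).

6.0°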